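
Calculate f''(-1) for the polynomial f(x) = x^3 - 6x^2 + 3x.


First derivative:
f'(x) = 3x^2 - 12x + 3
Second derivative:
f''(x) = 6x - 12
Substitute x = -1:
f''(-1) = 6 * (-1) - 12
= -6 - 12
= -18

-18


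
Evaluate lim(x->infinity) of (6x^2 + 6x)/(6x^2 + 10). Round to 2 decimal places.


For limits at infinity with equal-degree polynomials,
we compare leading coefficients.
Numerator leading term: 6x^2
Denominator leading term: 6x^2
Divide both by x^2:
lim = (6 + 6/x) / (6 + 10/x^2)
As x -> infinity, the 1/x and 1/x^2 terms vanish:
= 6/6 = 1 = 1.00

1.00


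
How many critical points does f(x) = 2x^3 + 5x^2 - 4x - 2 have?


Find where f'(x) = 0:
f(x) = 2x^3 + 5x^2 - 4x - 2
f'(x) = 6x^2 + 10x - 4
This is a quadratic in x. Use the discriminant to count real roots.
Discriminant = (10)^2 - 4 * 6 * (-4)
= 100 - (-96)
= 196
Since discriminant > 0, f'(x) = 0 has 2 real solutions.
Number of critical points: 2

2


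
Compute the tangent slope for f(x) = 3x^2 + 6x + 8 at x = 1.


The slope of the tangent line equals f'(x) at the point.
f(x) = 3x^2 + 6x + 8
f'(x) = 6x + 6
At x = 1:
f'(1) = 6 * 1 + 6
= 6 + 6
= 12

12


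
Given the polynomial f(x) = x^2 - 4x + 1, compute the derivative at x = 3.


Differentiate term by term using power and sum rules:
f(x) = x^2 - 4x + 1
f'(x) = 2x - 4
Substitute x = 3:
f'(3) = 2 * 3 - 4
= 6 - 4
= 2

2


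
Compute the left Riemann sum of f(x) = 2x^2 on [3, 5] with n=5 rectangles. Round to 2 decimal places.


Left Riemann sum uses left endpoints of each subinterval.
Interval: [3, 5], n = 5
dx = (5 - 3) / 5 = 2/5
Left endpoints: [3, 17/5, 19/5, 21/5, 23/5]
f values: [18, 578/25, 722/25, 882/25, 1058/25]
Sum = dx * (sum of f values)
= 2/5 * 738/5
= 1476/25 = 59.04

59.04


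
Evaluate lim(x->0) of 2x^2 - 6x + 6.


Since polynomials are continuous, we use direct substitution.
lim(x->0) of 2x^2 - 6x + 6
= 2 * 0^2 - 6 * 0 + 6
= 0 + 0 + 6
= 6

6


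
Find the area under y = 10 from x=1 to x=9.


The area under a constant function y = 10 is a rectangle.
Width = 9 - 1 = 8
Height = 10
Area = width * height
= 8 * 10
= 80

80


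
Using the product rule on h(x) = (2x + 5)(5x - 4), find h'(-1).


Let u(x) = 2x + 5 and v(x) = 5x - 4
u'(x) = 2
v'(x) = 5
Product rule: h'(x) = u'(x)*v(x) + u(x)*v'(x)
= 2 * (5x - 4) + (2x + 5) * 5
At x = -1:
u(-1) = 2 * (-1) + 5 = 3
v(-1) = 5 * (-1) - 4 = -9
h'(-1) = 2 * (-9) + 3 * 5
= -18 + 15
= -3

-3


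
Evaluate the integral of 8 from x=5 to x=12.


The integral of a constant k over [a, b] equals k * (b - a).
integral from 5 to 12 of 8 dx
= 8 * (12 - 5)
= 8 * 7
= 56

56


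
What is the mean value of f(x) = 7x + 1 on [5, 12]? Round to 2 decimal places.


Average value = 1/(b-a) * integral from a to b of f(x) dx
First compute the integral of 7x + 1:
F(x) = (7/2)x^2 + x
F(12) = 7/2 * 144 + 1 * 12 = 516
F(5) = 7/2 * 25 + 1 * 5 = 185/2
Integral = 516 - 185/2 = 847/2
Average = (847/2) / (12 - 5) = (847/2) / 7
= 121/2 = 60.50

60.50


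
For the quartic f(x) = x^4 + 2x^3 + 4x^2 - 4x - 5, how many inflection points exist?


Inflection points occur where f''(x) = 0 and concavity changes.
f(x) = x^4 + 2x^3 + 4x^2 - 4x - 5
f'(x) = 4x^3 + 6x^2 + 8x - 4
f''(x) = 12x^2 + 12x + 8
This is a quadratic in x. Use the discriminant to count real roots.
Discriminant = (12)^2 - 4 * 12 * 8
= 144 - 384
= -240
Since discriminant < 0, f''(x) = 0 has no real solutions.
Number of inflection points: 0

0


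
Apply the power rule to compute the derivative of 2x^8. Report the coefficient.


We apply the power rule: d/dx [ax^n] = a*n * x^(n-1)
d/dx [2x^8]
= 2 * 8 * x^(8-1)
= 16x^7
The coefficient is 16

16


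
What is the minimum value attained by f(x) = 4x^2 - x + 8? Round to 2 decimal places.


For a quadratic f(x) = ax^2 + bx + c with a > 0, the minimum is at the vertex.
Vertex x-coordinate: x = -b/(2a)
x = -(-1) / (2 * 4)
x = 1/8
Substitute back to find the minimum value:
f(1/8) = 4 * (1/8)^2 - 1 * (1/8) + 8
= 1/16 - 1/8 + 8
= 127/16 ≈ 7.94

7.94


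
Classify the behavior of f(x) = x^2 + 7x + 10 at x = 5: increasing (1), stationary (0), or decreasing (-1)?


Compute f'(x) to determine behavior:
f'(x) = 2x + 7
f'(5) = 2 * 5 + 7
= 10 + 7
= 17
Since f'(5) > 0, the function is increasing (1)

1


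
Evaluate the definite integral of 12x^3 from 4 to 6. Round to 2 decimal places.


Find the antiderivative of 12x^3:
F(x) = 12/4 * x^4
Apply the Fundamental Theorem of Calculus:
F(6) - F(4)
= 12/4 * 6^4 - 12/4 * 4^4
= 12/4 * (1296 - 256)
= 12/4 * 1040
= 3120 = 3120.00

3120.00


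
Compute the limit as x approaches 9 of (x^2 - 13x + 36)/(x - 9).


Direct substitution gives 0/0, so we factor the numerator.
Factor: (x^2 - 13x + 36) = (x - 9)(x - 4)
Cancel the common factor (x - 9):
(x^2 - 13x + 36)/(x - 9) = (x - 4)
Now substitute x = 9:
= (9) - (4) = 5

5


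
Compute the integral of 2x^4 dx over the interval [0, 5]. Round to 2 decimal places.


Find the antiderivative of 2x^4:
F(x) = 2/5 * x^5
Apply the Fundamental Theorem of Calculus:
F(5) - F(0)
= 2/5 * 5^5 - 2/5 * 0^5
= 2/5 * (3125 - 0)
= 2/5 * 3125
= 1250 = 1250.00

1250.00


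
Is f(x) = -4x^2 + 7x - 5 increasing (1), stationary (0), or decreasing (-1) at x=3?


Compute f'(x) to determine behavior:
f'(x) = -8x + 7
f'(3) = -8 * 3 + 7
= -24 + 7
= -17
Since f'(3) < 0, the function is decreasing (-1)

-1


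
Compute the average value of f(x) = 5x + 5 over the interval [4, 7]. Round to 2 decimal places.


Average value = 1/(b-a) * integral from a to b of f(x) dx
First compute the integral of 5x + 5:
F(x) = (5/2)x^2 + 5x
F(7) = 5/2 * 49 + 5 * 7 = 315/2
F(4) = 5/2 * 16 + 5 * 4 = 60
Integral = 315/2 - 60 = 195/2
Average = (195/2) / (7 - 4) = (195/2) / 3
= 65/2 = 32.50

32.50


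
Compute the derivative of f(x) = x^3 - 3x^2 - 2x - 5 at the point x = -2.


Differentiate f(x) = x^3 - 3x^2 - 2x - 5 term by term:
f'(x) = 3x^2 - 6x - 2
Substitute x = -2:
f'(-2) = 3 * (-2)^2 - 6 * (-2) - 2
= 12 + 12 - 2
= 22

22


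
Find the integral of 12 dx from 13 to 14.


The integral of a constant k over [a, b] equals k * (b - a).
integral from 13 to 14 of 12 dx
= 12 * (14 - 13)
= 12 * 1
= 12

12


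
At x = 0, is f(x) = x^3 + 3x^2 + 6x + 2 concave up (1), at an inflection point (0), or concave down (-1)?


Concavity is determined by the sign of f''(x).
f(x) = x^3 + 3x^2 + 6x + 2
f'(x) = 3x^2 + 6x + 6
f''(x) = 6x + 6
f''(0) = 6 * 0 + 6
= 0 + 6
= 6
Since f''(0) > 0, the function is concave up (1)

1


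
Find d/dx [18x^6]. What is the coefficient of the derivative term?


We apply the power rule: d/dx [ax^n] = a*n * x^(n-1)
d/dx [18x^6]
= 18 * 6 * x^(6-1)
= 108x^5
The coefficient is 108

108


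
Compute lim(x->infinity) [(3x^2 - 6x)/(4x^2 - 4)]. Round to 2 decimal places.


For limits at infinity with equal-degree polynomials,
we compare leading coefficients.
Numerator leading term: 3x^2
Denominator leading term: 4x^2
Divide both by x^2:
lim = (3 - 6/x) / (4 - 4/x^2)
As x -> infinity, the 1/x and 1/x^2 terms vanish:
= 3/4 = 0.75

0.75


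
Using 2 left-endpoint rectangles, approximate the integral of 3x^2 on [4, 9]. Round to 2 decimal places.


Left Riemann sum uses left endpoints of each subinterval.
Interval: [4, 9], n = 2
dx = (9 - 4) / 2 = 5/2
Left endpoints: [4, 13/2]
f values: [48, 507/4]
Sum = dx * (sum of f values)
= 5/2 * 699/4
= 3495/8 ≈ 436.88

436.88


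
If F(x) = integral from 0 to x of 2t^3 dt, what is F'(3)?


By the Fundamental Theorem of Calculus (Part 1):
If F(x) = integral from 0 to x of f(t) dt, then F'(x) = f(x)
Here f(t) = 2t^3
So F'(x) = 2x^3
Evaluate at x = 3:
F'(3) = 2 * 3^3
= 2 * 27
= 54

54


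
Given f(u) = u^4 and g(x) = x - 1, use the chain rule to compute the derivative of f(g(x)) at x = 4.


Using the chain rule: (f(g(x)))' = f'(g(x)) * g'(x)
First, find g(4):
g(4) = 1 * 4 - 1 = 3
Next, f'(u) = 4u^3
And g'(x) = 1
So f'(g(4)) * g'(4)
= 4 * 3^3 * 1
= 4 * 27 * 1
= 108

108


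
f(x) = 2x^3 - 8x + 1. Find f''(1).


First derivative:
f'(x) = 6x^2 - 8
Second derivative:
f''(x) = 12x
Substitute x = 1:
f''(1) = 12 * 1 + 0
= 12 + 0
= 12

12


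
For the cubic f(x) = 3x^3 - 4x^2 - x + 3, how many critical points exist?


Find where f'(x) = 0:
f(x) = 3x^3 - 4x^2 - x + 3
f'(x) = 9x^2 - 8x - 1
This is a quadratic in x. Use the discriminant to count real roots.
Discriminant = (-8)^2 - 4 * 9 * (-1)
= 64 - (-36)
= 100
Since discriminant > 0, f'(x) = 0 has 2 real solutions.
Number of critical points: 2

2


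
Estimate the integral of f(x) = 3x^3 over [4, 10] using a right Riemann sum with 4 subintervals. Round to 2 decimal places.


Right Riemann sum uses right endpoints of each subinterval.
Interval: [4, 10], n = 4
dx = (10 - 4) / 4 = 3/2
Right endpoints: [11/2, 7, 17/2, 10]
f values: [3993/8, 1029, 14739/8, 3000]
Sum = dx * (sum of f values)
= 3/2 * 12741/2
= 38223/4 = 9555.75

9555.75


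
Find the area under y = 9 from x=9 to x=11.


The area under a constant function y = 9 is a rectangle.
Width = 11 - 9 = 2
Height = 9
Area = width * height
= 2 * 9
= 18

18


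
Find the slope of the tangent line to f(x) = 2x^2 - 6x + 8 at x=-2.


The slope of the tangent line equals f'(x) at the point.
f(x) = 2x^2 - 6x + 8
f'(x) = 4x - 6
At x = -2:
f'(-2) = 4 * (-2) - 6
= -8 - 6
= -14

-14


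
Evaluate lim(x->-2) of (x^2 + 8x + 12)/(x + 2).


Direct substitution gives 0/0, so we factor the numerator.
Factor: (x^2 + 8x + 12) = (x + 2)(x + 6)
Cancel the common factor (x + 2):
(x^2 + 8x + 12)/(x + 2) = (x + 6)
Now substitute x = -2:
= (-2) - (-6) = 4

4


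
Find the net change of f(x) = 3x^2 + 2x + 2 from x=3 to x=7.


Net change = f(b) - f(a)
f(x) = 3x^2 + 2x + 2
Compute f(7):
f(7) = 3 * 7^2 + 2 * 7 + 2
= 147 + 14 + 2
= 163
Compute f(3):
f(3) = 3 * 3^2 + 2 * 3 + 2
= 27 + 6 + 2
= 35
Net change = 163 - 35 = 128

128


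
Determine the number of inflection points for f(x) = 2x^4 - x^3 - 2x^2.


Inflection points occur where f''(x) = 0 and concavity changes.
f(x) = 2x^4 - x^3 - 2x^2
f'(x) = 8x^3 - 3x^2 - 4x
f''(x) = 24x^2 - 6x - 4
This is a quadratic in x. Use the discriminant to count real roots.
Discriminant = (-6)^2 - 4 * 24 * (-4)
= 36 - (-384)
= 420
Since discriminant > 0, f''(x) = 0 has 2 distinct real solutions.
A quadratic with two distinct real roots changes sign at each root, so concavity changes at both.
Number of inflection points: 2

2


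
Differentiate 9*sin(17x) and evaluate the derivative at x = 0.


Apply the chain rule to differentiate 9*sin(17x):
d/dx [9*sin(17x)]
= 9 * cos(17x) * d/dx(17x)
= 9 * 17 * cos(17x)
= 153 * cos(17x)
Evaluate at x = 0:
= 153 * cos(0)
= 153 * 1
= 153

153


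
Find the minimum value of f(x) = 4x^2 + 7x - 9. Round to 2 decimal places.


For a quadratic f(x) = ax^2 + bx + c with a > 0, the minimum is at the vertex.
Vertex x-coordinate: x = -b/(2a)
x = -(7) / (2 * 4)
x = -7/8
Substitute back to find the minimum value:
f(-7/8) = 4 * (-7/8)^2 + 7 * (-7/8) - 9
= 49/16 - 49/8 - 9
= -193/16 ≈ -12.06

-12.06


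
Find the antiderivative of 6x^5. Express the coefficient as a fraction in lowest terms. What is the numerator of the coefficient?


Apply the power rule for integration:
integral of ax^n dx = a/(n+1) * x^(n+1) + C
integral of 6x^5 dx
= 6/6 * x^6 + C
= 1 * x^6 + C
The coefficient in lowest terms is 1 = 1/1, so its numerator is 1

1


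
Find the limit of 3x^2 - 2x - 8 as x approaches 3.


Since polynomials are continuous, we use direct substitution.
lim(x->3) of 3x^2 - 2x - 8
= 3 * 3^2 - 2 * 3 - 8
= 27 - 6 - 8
= 13

13


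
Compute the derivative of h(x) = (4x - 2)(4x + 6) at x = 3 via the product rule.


Let u(x) = 4x - 2 and v(x) = 4x + 6
u'(x) = 4
v'(x) = 4
Product rule: h'(x) = u'(x)*v(x) + u(x)*v'(x)
= 4 * (4x + 6) + (4x - 2) * 4
At x = 3:
u(3) = 4 * 3 - 2 = 10
v(3) = 4 * 3 + 6 = 18
h'(3) = 4 * 18 + 10 * 4
= 72 + 40
= 112

112


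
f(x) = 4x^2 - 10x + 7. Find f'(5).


Differentiate term by term using power and sum rules:
f(x) = 4x^2 - 10x + 7
f'(x) = 8x - 10
Substitute x = 5:
f'(5) = 8 * 5 - 10
= 40 - 10
= 30

30


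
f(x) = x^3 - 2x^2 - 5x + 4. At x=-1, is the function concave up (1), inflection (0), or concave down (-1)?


Concavity is determined by the sign of f''(x).
f(x) = x^3 - 2x^2 - 5x + 4
f'(x) = 3x^2 - 4x - 5
f''(x) = 6x - 4
f''(-1) = 6 * (-1) - 4
= -6 - 4
= -10
Since f''(-1) < 0, the function is concave down (-1)

-1


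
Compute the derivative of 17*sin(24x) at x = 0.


Apply the chain rule to differentiate 17*sin(24x):
d/dx [17*sin(24x)]
= 17 * cos(24x) * d/dx(24x)
= 17 * 24 * cos(24x)
= 408 * cos(24x)
Evaluate at x = 0:
= 408 * cos(0)
= 408 * 1
= 408

408


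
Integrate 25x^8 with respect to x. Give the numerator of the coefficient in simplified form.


Apply the power rule for integration:
integral of ax^n dx = a/(n+1) * x^(n+1) + C
integral of 25x^8 dx
= 25/9 * x^9 + C
The coefficient in lowest terms is 25/9, and its numerator is 25

25


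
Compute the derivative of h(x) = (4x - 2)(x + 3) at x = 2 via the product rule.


Let u(x) = 4x - 2 and v(x) = x + 3
u'(x) = 4
v'(x) = 1
Product rule: h'(x) = u'(x)*v(x) + u(x)*v'(x)
= 4 * (x + 3) + (4x - 2) * 1
At x = 2:
u(2) = 4 * 2 - 2 = 6
v(2) = 1 * 2 + 3 = 5
h'(2) = 4 * 5 + 6 * 1
= 20 + 6
= 26

26


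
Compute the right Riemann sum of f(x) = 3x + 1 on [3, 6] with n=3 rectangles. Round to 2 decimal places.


Right Riemann sum uses right endpoints of each subinterval.
Interval: [3, 6], n = 3
dx = (6 - 3) / 3 = 1
Right endpoints: [4, 5, 6]
f values: [13, 16, 19]
Sum = dx * (sum of f values)
= 1 * 48
= 48 = 48.00

48.00


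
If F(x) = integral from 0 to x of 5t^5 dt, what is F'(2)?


By the Fundamental Theorem of Calculus (Part 1):
If F(x) = integral from 0 to x of f(t) dt, then F'(x) = f(x)
Here f(t) = 5t^5
So F'(x) = 5x^5
Evaluate at x = 2:
F'(2) = 5 * 2^5
= 5 * 32
= 160

160


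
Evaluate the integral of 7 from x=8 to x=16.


The integral of a constant k over [a, b] equals k * (b - a).
integral from 8 to 16 of 7 dx
= 7 * (16 - 8)
= 7 * 8
= 56

56


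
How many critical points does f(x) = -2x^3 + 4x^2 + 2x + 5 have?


Find where f'(x) = 0:
f(x) = -2x^3 + 4x^2 + 2x + 5
f'(x) = -6x^2 + 8x + 2
This is a quadratic in x. Use the discriminant to count real roots.
Discriminant = (8)^2 - 4 * (-6) * 2
= 64 - (-48)
= 112
Since discriminant > 0, f'(x) = 0 has 2 real solutions.
Number of critical points: 2

2


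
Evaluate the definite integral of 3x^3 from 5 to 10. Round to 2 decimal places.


Find the antiderivative of 3x^3:
F(x) = 3/4 * x^4
Apply the Fundamental Theorem of Calculus:
F(10) - F(5)
= 3/4 * 10^4 - 3/4 * 5^4
= 3/4 * (10000 - 625)
= 3/4 * 9375
= 28125/4 = 7031.25

7031.25


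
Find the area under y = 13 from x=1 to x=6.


The area under a constant function y = 13 is a rectangle.
Width = 6 - 1 = 5
Height = 13
Area = width * height
= 5 * 13
= 65

65


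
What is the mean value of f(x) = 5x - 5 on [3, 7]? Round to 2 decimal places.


Average value = 1/(b-a) * integral from a to b of f(x) dx
First compute the integral of 5x - 5:
F(x) = (5/2)x^2 - 5x
F(7) = 5/2 * 49 - 5 * 7 = 175/2
F(3) = 5/2 * 9 - 5 * 3 = 15/2
Integral = 175/2 - 15/2 = 80
Average = 80 / (7 - 3) = 80 / 4
= 20 = 20.00

20.00


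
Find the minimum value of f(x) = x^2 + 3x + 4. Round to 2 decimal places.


For a quadratic f(x) = ax^2 + bx + c with a > 0, the minimum is at the vertex.
Vertex x-coordinate: x = -b/(2a)
x = -(3) / (2 * 1)
x = -3/2
Substitute back to find the minimum value:
f(-3/2) = 1 * (-3/2)^2 + 3 * (-3/2) + 4
= 9/4 - 9/2 + 4
= 7/4 = 1.75

1.75


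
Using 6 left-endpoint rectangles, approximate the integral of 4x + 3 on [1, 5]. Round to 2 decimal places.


Left Riemann sum uses left endpoints of each subinterval.
Interval: [1, 5], n = 6
dx = (5 - 1) / 6 = 2/3
Left endpoints: [1, 5/3, 7/3, 3, 11/3, 13/3]
f values: [7, 29/3, 37/3, 15, 53/3, 61/3]
Sum = dx * (sum of f values)
= 2/3 * 82
= 164/3 ≈ 54.67

54.67


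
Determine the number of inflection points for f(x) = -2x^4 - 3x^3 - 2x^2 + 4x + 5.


Inflection points occur where f''(x) = 0 and concavity changes.
f(x) = -2x^4 - 3x^3 - 2x^2 + 4x + 5
f'(x) = -8x^3 - 9x^2 - 4x + 4
f''(x) = -24x^2 - 18x - 4
This is a quadratic in x. Use the discriminant to count real roots.
Discriminant = (-18)^2 - 4 * (-24) * (-4)
= 324 - 384
= -60
Since discriminant < 0, f''(x) = 0 has no real solutions.
Number of inflection points: 0

0


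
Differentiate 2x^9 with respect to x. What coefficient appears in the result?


We apply the power rule: d/dx [ax^n] = a*n * x^(n-1)
d/dx [2x^9]
= 2 * 9 * x^(9-1)
= 18x^8
The coefficient is 18

18


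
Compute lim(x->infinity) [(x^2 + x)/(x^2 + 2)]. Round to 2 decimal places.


For limits at infinity with equal-degree polynomials,
we compare leading coefficients.
Numerator leading term: x^2
Denominator leading term: x^2
Divide both by x^2:
lim = (1 + 1/x) / (1 + 2/x^2)
As x -> infinity, the 1/x and 1/x^2 terms vanish:
= 1/1 = 1 = 1.00

1.00


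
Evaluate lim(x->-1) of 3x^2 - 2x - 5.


Since polynomials are continuous, we use direct substitution.
lim(x->-1) of 3x^2 - 2x - 5
= 3 * (-1)^2 - 2 * (-1) - 5
= 3 + 2 - 5
= 0

0


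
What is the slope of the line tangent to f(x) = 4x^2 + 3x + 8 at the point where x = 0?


The slope of the tangent line equals f'(x) at the point.
f(x) = 4x^2 + 3x + 8
f'(x) = 8x + 3
At x = 0:
f'(0) = 8 * 0 + 3
= 0 + 3
= 3

3


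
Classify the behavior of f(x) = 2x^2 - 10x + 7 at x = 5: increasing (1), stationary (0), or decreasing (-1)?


Compute f'(x) to determine behavior:
f'(x) = 4x - 10
f'(5) = 4 * 5 - 10
= 20 - 10
= 10
Since f'(5) > 0, the function is increasing (1)

1


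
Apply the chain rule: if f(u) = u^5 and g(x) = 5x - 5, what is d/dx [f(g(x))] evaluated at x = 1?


Using the chain rule: (f(g(x)))' = f'(g(x)) * g'(x)
First, find g(1):
g(1) = 5 * 1 - 5 = 0
Next, f'(u) = 5u^4
And g'(x) = 5
So f'(g(1)) * g'(1)
= 5 * 0^4 * 5
= 5 * 0 * 5
= 0

0


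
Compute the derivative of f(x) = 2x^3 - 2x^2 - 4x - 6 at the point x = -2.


Differentiate f(x) = 2x^3 - 2x^2 - 4x - 6 term by term:
f'(x) = 6x^2 - 4x - 4
Substitute x = -2:
f'(-2) = 6 * (-2)^2 - 4 * (-2) - 4
= 24 + 8 - 4
= 28

28


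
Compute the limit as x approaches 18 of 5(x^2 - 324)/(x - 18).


Direct substitution gives 0/0, so we factor the numerator.
Factor: 5(x^2 - 324) = 5 * (x - 18)(x + 18)
Cancel the common factor (x - 18):
5(x^2 - 324)/(x - 18) = 5 * (x + 18)
Now substitute x = 18:
= 5 * (18 + 18) = 180

180


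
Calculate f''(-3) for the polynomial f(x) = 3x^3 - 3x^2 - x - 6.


First derivative:
f'(x) = 9x^2 - 6x - 1
Second derivative:
f''(x) = 18x - 6
Substitute x = -3:
f''(-3) = 18 * (-3) - 6
= -54 - 6
= -60

-60


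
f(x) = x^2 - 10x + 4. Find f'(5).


Differentiate term by term using power and sum rules:
f(x) = x^2 - 10x + 4
f'(x) = 2x - 10
Substitute x = 5:
f'(5) = 2 * 5 - 10
= 10 - 10
= 0

0


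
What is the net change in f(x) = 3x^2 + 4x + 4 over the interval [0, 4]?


Net change = f(b) - f(a)
f(x) = 3x^2 + 4x + 4
Compute f(4):
f(4) = 3 * 4^2 + 4 * 4 + 4
= 48 + 16 + 4
= 68
Compute f(0):
f(0) = 3 * 0^2 + 4 * 0 + 4
= 0 + 0 + 4
= 4
Net change = 68 - 4 = 64

64


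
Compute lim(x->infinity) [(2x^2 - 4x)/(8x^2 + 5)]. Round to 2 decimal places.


For limits at infinity with equal-degree polynomials,
we compare leading coefficients.
Numerator leading term: 2x^2
Denominator leading term: 8x^2
Divide both by x^2:
lim = (2 - 4/x) / (8 + 5/x^2)
As x -> infinity, the 1/x and 1/x^2 terms vanish:
= 2/8 = 1/4 = 0.25

0.25


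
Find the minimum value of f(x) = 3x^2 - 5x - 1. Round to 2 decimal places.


For a quadratic f(x) = ax^2 + bx + c with a > 0, the minimum is at the vertex.
Vertex x-coordinate: x = -b/(2a)
x = -(-5) / (2 * 3)
x = 5/6
Substitute back to find the minimum value:
f(5/6) = 3 * (5/6)^2 - 5 * (5/6) - 1
= 25/12 - 25/6 - 1
= -37/12 ≈ -3.08

-3.08


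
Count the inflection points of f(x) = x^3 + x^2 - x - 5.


Inflection points occur where f''(x) = 0 and concavity changes.
f(x) = x^3 + x^2 - x - 5
f'(x) = 3x^2 + 2x - 1
f''(x) = 6x + 2
Set f''(x) = 0:
6x + 2 = 0
x = -2 / 6 = -1/3
Since f''(x) is linear (degree 1), it changes sign at this point.
Therefore there is exactly 1 inflection point.

1


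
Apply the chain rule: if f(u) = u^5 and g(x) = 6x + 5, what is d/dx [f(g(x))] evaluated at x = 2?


Using the chain rule: (f(g(x)))' = f'(g(x)) * g'(x)
First, find g(2):
g(2) = 6 * 2 + 5 = 17
Next, f'(u) = 5u^4
And g'(x) = 6
So f'(g(2)) * g'(2)
= 5 * 17^4 * 6
= 5 * 83521 * 6
= 2505630

2505630


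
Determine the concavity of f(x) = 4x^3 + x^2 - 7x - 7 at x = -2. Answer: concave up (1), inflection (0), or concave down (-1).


Concavity is determined by the sign of f''(x).
f(x) = 4x^3 + x^2 - 7x - 7
f'(x) = 12x^2 + 2x - 7
f''(x) = 24x + 2
f''(-2) = 24 * (-2) + 2
= -48 + 2
= -46
Since f''(-2) < 0, the function is concave down (-1)

-1


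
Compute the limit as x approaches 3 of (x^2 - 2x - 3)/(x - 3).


Direct substitution gives 0/0, so we factor the numerator.
Factor: (x^2 - 2x - 3) = (x - 3)(x + 1)
Cancel the common factor (x - 3):
(x^2 - 2x - 3)/(x - 3) = (x + 1)
Now substitute x = 3:
= (3) - (-1) = 4

4


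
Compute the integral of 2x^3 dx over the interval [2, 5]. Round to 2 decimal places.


Find the antiderivative of 2x^3:
F(x) = 2/4 * x^4
Apply the Fundamental Theorem of Calculus:
F(5) - F(2)
= 2/4 * 5^4 - 2/4 * 2^4
= 2/4 * (625 - 16)
= 2/4 * 609
= 609/2 = 304.50

304.50


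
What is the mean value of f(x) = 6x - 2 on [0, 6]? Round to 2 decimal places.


Average value = 1/(b-a) * integral from a to b of f(x) dx
First compute the integral of 6x - 2:
F(x) = 3x^2 - 2x
F(6) = 3 * 36 - 2 * 6 = 96
F(0) = 3 * 0 - 2 * 0 = 0
Integral = 96 - 0 = 96
Average = 96 / (6 - 0) = 96 / 6
= 16 = 16.00

16.00


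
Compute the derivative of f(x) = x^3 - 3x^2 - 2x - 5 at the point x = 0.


Differentiate f(x) = x^3 - 3x^2 - 2x - 5 term by term:
f'(x) = 3x^2 - 6x - 2
Substitute x = 0:
f'(0) = 3 * 0^2 - 6 * 0 - 2
= 0 + 0 - 2
= -2

-2


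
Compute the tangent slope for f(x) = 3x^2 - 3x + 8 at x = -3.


The slope of the tangent line equals f'(x) at the point.
f(x) = 3x^2 - 3x + 8
f'(x) = 6x - 3
At x = -3:
f'(-3) = 6 * (-3) - 3
= -18 - 3
= -21

-21


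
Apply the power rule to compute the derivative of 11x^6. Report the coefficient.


We apply the power rule: d/dx [ax^n] = a*n * x^(n-1)
d/dx [11x^6]
= 11 * 6 * x^(6-1)
= 66x^5
The coefficient is 66

66


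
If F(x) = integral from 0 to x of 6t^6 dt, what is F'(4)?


By the Fundamental Theorem of Calculus (Part 1):
If F(x) = integral from 0 to x of f(t) dt, then F'(x) = f(x)
Here f(t) = 6t^6
So F'(x) = 6x^6
Evaluate at x = 4:
F'(4) = 6 * 4^6
= 6 * 4096
= 24576

24576


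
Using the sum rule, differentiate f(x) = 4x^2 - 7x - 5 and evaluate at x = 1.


Differentiate term by term using power and sum rules:
f(x) = 4x^2 - 7x - 5
f'(x) = 8x - 7
Substitute x = 1:
f'(1) = 8 * 1 - 7
= 8 - 7
= 1

1


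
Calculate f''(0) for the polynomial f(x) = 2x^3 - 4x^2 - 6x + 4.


First derivative:
f'(x) = 6x^2 - 8x - 6
Second derivative:
f''(x) = 12x - 8
Substitute x = 0:
f''(0) = 12 * 0 - 8
= 0 - 8
= -8

-8


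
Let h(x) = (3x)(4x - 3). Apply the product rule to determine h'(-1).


Let u(x) = 3x and v(x) = 4x - 3
u'(x) = 3
v'(x) = 4
Product rule: h'(x) = u'(x)*v(x) + u(x)*v'(x)
= 3 * (4x - 3) + (3x) * 4
At x = -1:
u(-1) = 3 * (-1) + 0 = -3
v(-1) = 4 * (-1) - 3 = -7
h'(-1) = 3 * (-7) + (-3) * 4
= -21 - 12
= -33

-33


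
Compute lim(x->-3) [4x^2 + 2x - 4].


Since polynomials are continuous, we use direct substitution.
lim(x->-3) of 4x^2 + 2x - 4
= 4 * (-3)^2 + 2 * (-3) - 4
= 36 - 6 - 4
= 26

26


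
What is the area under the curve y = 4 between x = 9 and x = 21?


The area under a constant function y = 4 is a rectangle.
Width = 21 - 9 = 12
Height = 4
Area = width * height
= 12 * 4
= 48

48


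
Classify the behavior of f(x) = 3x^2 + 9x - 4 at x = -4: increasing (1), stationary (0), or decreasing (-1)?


Compute f'(x) to determine behavior:
f'(x) = 6x + 9
f'(-4) = 6 * (-4) + 9
= -24 + 9
= -15
Since f'(-4) < 0, the function is decreasing (-1)

-1


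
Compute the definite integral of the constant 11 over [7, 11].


The integral of a constant k over [a, b] equals k * (b - a).
integral from 7 to 11 of 11 dx
= 11 * (11 - 7)
= 11 * 4
= 44

44


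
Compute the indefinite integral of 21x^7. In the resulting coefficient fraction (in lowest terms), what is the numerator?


Apply the power rule for integration:
integral of ax^n dx = a/(n+1) * x^(n+1) + C
integral of 21x^7 dx
= 21/8 * x^8 + C
The coefficient in lowest terms is 21/8, and its numerator is 21

21


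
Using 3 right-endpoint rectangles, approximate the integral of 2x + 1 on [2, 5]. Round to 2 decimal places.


Right Riemann sum uses right endpoints of each subinterval.
Interval: [2, 5], n = 3
dx = (5 - 2) / 3 = 1
Right endpoints: [3, 4, 5]
f values: [7, 9, 11]
Sum = dx * (sum of f values)
= 1 * 27
= 27 = 27.00

27.00


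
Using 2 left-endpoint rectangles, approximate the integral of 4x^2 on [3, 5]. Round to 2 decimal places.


Left Riemann sum uses left endpoints of each subinterval.
Interval: [3, 5], n = 2
dx = (5 - 3) / 2 = 1
Left endpoints: [3, 4]
f values: [36, 64]
Sum = dx * (sum of f values)
= 1 * 100
= 100 = 100.00

100.00


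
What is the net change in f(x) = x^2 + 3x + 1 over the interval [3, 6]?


Net change = f(b) - f(a)
f(x) = x^2 + 3x + 1
Compute f(6):
f(6) = 1 * 6^2 + 3 * 6 + 1
= 36 + 18 + 1
= 55
Compute f(3):
f(3) = 1 * 3^2 + 3 * 3 + 1
= 9 + 9 + 1
= 19
Net change = 55 - 19 = 36

36


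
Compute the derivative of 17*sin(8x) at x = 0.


Apply the chain rule to differentiate 17*sin(8x):
d/dx [17*sin(8x)]
= 17 * cos(8x) * d/dx(8x)
= 17 * 8 * cos(8x)
= 136 * cos(8x)
Evaluate at x = 0:
= 136 * cos(0)
= 136 * 1
= 136

136


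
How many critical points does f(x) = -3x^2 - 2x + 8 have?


Find where f'(x) = 0:
f'(x) = -6x - 2
Set f'(x) = 0:
-6x - 2 = 0
x = 2 / (-6) = -1/3
This is a linear equation in x, so there is exactly one solution.
Number of critical points: 1

1


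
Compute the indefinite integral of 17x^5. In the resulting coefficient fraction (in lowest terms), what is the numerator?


Apply the power rule for integration:
integral of ax^n dx = a/(n+1) * x^(n+1) + C
integral of 17x^5 dx
= 17/6 * x^6 + C
The coefficient in lowest terms is 17/6, and its numerator is 17

17


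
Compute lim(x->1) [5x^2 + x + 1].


Since polynomials are continuous, we use direct substitution.
lim(x->1) of 5x^2 + x + 1
= 5 * 1^2 + 1 * 1 + 1
= 5 + 1 + 1
= 7

7


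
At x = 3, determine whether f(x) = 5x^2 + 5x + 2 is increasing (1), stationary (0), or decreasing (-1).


Compute f'(x) to determine behavior:
f'(x) = 10x + 5
f'(3) = 10 * 3 + 5
= 30 + 5
= 35
Since f'(3) > 0, the function is increasing (1)

1


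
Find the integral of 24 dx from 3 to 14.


The integral of a constant k over [a, b] equals k * (b - a).
integral from 3 to 14 of 24 dx
= 24 * (14 - 3)
= 24 * 11
= 264

264


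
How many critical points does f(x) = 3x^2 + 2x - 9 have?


Find where f'(x) = 0:
f'(x) = 6x + 2
Set f'(x) = 0:
6x + 2 = 0
x = -2 / 6 = -1/3
This is a linear equation in x, so there is exactly one solution.
Number of critical points: 1

1


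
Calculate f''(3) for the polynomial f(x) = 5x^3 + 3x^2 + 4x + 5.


First derivative:
f'(x) = 15x^2 + 6x + 4
Second derivative:
f''(x) = 30x + 6
Substitute x = 3:
f''(3) = 30 * 3 + 6
= 90 + 6
= 96

96


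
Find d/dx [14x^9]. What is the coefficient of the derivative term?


We apply the power rule: d/dx [ax^n] = a*n * x^(n-1)
d/dx [14x^9]
= 14 * 9 * x^(9-1)
= 126x^8
The coefficient is 126

126


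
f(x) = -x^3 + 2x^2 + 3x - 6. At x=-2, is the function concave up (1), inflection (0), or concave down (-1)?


Concavity is determined by the sign of f''(x).
f(x) = -x^3 + 2x^2 + 3x - 6
f'(x) = -3x^2 + 4x + 3
f''(x) = -6x + 4
f''(-2) = -6 * (-2) + 4
= 12 + 4
= 16
Since f''(-2) > 0, the function is concave up (1)

1


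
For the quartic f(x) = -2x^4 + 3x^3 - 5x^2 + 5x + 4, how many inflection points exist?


Inflection points occur where f''(x) = 0 and concavity changes.
f(x) = -2x^4 + 3x^3 - 5x^2 + 5x + 4
f'(x) = -8x^3 + 9x^2 - 10x + 5
f''(x) = -24x^2 + 18x - 10
This is a quadratic in x. Use the discriminant to count real roots.
Discriminant = (18)^2 - 4 * (-24) * (-10)
= 324 - 960
= -636
Since discriminant < 0, f''(x) = 0 has no real solutions.
Number of inflection points: 0

0


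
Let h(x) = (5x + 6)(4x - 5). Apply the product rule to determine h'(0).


Let u(x) = 5x + 6 and v(x) = 4x - 5
u'(x) = 5
v'(x) = 4
Product rule: h'(x) = u'(x)*v(x) + u(x)*v'(x)
= 5 * (4x - 5) + (5x + 6) * 4
At x = 0:
u(0) = 5 * 0 + 6 = 6
v(0) = 4 * 0 - 5 = -5
h'(0) = 5 * (-5) + 6 * 4
= -25 + 24
= -1

-1


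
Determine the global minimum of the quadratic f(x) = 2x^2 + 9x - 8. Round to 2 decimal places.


For a quadratic f(x) = ax^2 + bx + c with a > 0, the minimum is at the vertex.
Vertex x-coordinate: x = -b/(2a)
x = -(9) / (2 * 2)
x = -9/4
Substitute back to find the minimum value:
f(-9/4) = 2 * (-9/4)^2 + 9 * (-9/4) - 8
= 81/8 - 81/4 - 8
= -145/8 ≈ -18.13

-18.13


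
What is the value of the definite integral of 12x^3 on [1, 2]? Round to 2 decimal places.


Find the antiderivative of 12x^3:
F(x) = 12/4 * x^4
Apply the Fundamental Theorem of Calculus:
F(2) - F(1)
= 12/4 * 2^4 - 12/4 * 1^4
= 12/4 * (16 - 1)
= 12/4 * 15
= 45 = 45.00

45.00


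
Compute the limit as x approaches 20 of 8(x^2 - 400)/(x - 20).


Direct substitution gives 0/0, so we factor the numerator.
Factor: 8(x^2 - 400) = 8 * (x - 20)(x + 20)
Cancel the common factor (x - 20):
8(x^2 - 400)/(x - 20) = 8 * (x + 20)
Now substitute x = 20:
= 8 * (20 + 20) = 320

320


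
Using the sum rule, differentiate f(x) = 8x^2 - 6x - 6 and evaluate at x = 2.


Differentiate term by term using power and sum rules:
f(x) = 8x^2 - 6x - 6
f'(x) = 16x - 6
Substitute x = 2:
f'(2) = 16 * 2 - 6
= 32 - 6
= 26

26


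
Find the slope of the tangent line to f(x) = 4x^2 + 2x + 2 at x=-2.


The slope of the tangent line equals f'(x) at the point.
f(x) = 4x^2 + 2x + 2
f'(x) = 8x + 2
At x = -2:
f'(-2) = 8 * (-2) + 2
= -16 + 2
= -14

-14


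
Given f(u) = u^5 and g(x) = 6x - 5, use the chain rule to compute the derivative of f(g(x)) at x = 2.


Using the chain rule: (f(g(x)))' = f'(g(x)) * g'(x)
First, find g(2):
g(2) = 6 * 2 - 5 = 7
Next, f'(u) = 5u^4
And g'(x) = 6
So f'(g(2)) * g'(2)
= 5 * 7^4 * 6
= 5 * 2401 * 6
= 72030

72030


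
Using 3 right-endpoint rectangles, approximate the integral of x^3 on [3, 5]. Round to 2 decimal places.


Right Riemann sum uses right endpoints of each subinterval.
Interval: [3, 5], n = 3
dx = (5 - 3) / 3 = 2/3
Right endpoints: [11/3, 13/3, 5]
f values: [1331/27, 2197/27, 125]
Sum = dx * (sum of f values)
= 2/3 * 767/3
= 1534/9 ≈ 170.44

170.44


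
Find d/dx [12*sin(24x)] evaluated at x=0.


Apply the chain rule to differentiate 12*sin(24x):
d/dx [12*sin(24x)]
= 12 * cos(24x) * d/dx(24x)
= 12 * 24 * cos(24x)
= 288 * cos(24x)
Evaluate at x = 0:
= 288 * cos(0)
= 288 * 1
= 288

288


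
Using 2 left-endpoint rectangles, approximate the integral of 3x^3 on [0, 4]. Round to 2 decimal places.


Left Riemann sum uses left endpoints of each subinterval.
Interval: [0, 4], n = 2
dx = (4 - 0) / 2 = 2
Left endpoints: [0, 2]
f values: [0, 24]
Sum = dx * (sum of f values)
= 2 * 24
= 48 = 48.00

48.00


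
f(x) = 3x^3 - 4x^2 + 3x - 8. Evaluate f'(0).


Differentiate f(x) = 3x^3 - 4x^2 + 3x - 8 term by term:
f'(x) = 9x^2 - 8x + 3
Substitute x = 0:
f'(0) = 9 * 0^2 - 8 * 0 + 3
= 0 + 0 + 3
= 3

3


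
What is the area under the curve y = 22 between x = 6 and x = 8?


The area under a constant function y = 22 is a rectangle.
Width = 8 - 6 = 2
Height = 22
Area = width * height
= 2 * 22
= 44

44


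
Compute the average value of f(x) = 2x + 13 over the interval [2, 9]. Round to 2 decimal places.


Average value = 1/(b-a) * integral from a to b of f(x) dx
First compute the integral of 2x + 13:
F(x) = x^2 + 13x
F(9) = 1 * 81 + 13 * 9 = 198
F(2) = 1 * 4 + 13 * 2 = 30
Integral = 198 - 30 = 168
Average = 168 / (9 - 2) = 168 / 7
= 24 = 24.00

24.00


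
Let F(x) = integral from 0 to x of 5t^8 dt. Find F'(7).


By the Fundamental Theorem of Calculus (Part 1):
If F(x) = integral from 0 to x of f(t) dt, then F'(x) = f(x)
Here f(t) = 5t^8
So F'(x) = 5x^8
Evaluate at x = 7:
F'(7) = 5 * 7^8
= 5 * 5764801
= 28824005

28824005


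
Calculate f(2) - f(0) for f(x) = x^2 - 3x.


Net change = f(b) - f(a)
f(x) = x^2 - 3x
Compute f(2):
f(2) = 1 * 2^2 - 3 * 2 + 0
= 4 - 6 + 0
= -2
Compute f(0):
f(0) = 1 * 0^2 - 3 * 0 + 0
= 0 + 0 + 0
= 0
Net change = -2 - 0 = -2

-2


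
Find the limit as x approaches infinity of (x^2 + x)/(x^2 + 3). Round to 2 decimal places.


For limits at infinity with equal-degree polynomials,
we compare leading coefficients.
Numerator leading term: x^2
Denominator leading term: x^2
Divide both by x^2:
lim = (1 + 1/x) / (1 + 3/x^2)
As x -> infinity, the 1/x and 1/x^2 terms vanish:
= 1/1 = 1 = 1.00

1.00


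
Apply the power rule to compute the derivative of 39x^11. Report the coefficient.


We apply the power rule: d/dx [ax^n] = a*n * x^(n-1)
d/dx [39x^11]
= 39 * 11 * x^(11-1)
= 429x^10
The coefficient is 429

429


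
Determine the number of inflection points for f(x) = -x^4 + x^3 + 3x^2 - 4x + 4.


Inflection points occur where f''(x) = 0 and concavity changes.
f(x) = -x^4 + x^3 + 3x^2 - 4x + 4
f'(x) = -4x^3 + 3x^2 + 6x - 4
f''(x) = -12x^2 + 6x + 6
This is a quadratic in x. Use the discriminant to count real roots.
Discriminant = (6)^2 - 4 * (-12) * 6
= 36 - (-288)
= 324
Since discriminant > 0, f''(x) = 0 has 2 distinct real solutions.
A quadratic with two distinct real roots changes sign at each root, so concavity changes at both.
Number of inflection points: 2

2


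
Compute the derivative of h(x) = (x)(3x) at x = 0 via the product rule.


Let u(x) = x and v(x) = 3x
u'(x) = 1
v'(x) = 3
Product rule: h'(x) = u'(x)*v(x) + u(x)*v'(x)
= 1 * (3x) + (x) * 3
At x = 0:
u(0) = 1 * 0 + 0 = 0
v(0) = 3 * 0 + 0 = 0
h'(0) = 1 * 0 + 0 * 3
= 0 + 0
= 0

0


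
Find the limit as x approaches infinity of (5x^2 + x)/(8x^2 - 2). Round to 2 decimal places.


For limits at infinity with equal-degree polynomials,
we compare leading coefficients.
Numerator leading term: 5x^2
Denominator leading term: 8x^2
Divide both by x^2:
lim = (5 + 1/x) / (8 - 2/x^2)
As x -> infinity, the 1/x and 1/x^2 terms vanish:
= 5/8 ≈ 0.63

0.63


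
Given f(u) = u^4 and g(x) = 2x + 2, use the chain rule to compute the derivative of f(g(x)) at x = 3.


Using the chain rule: (f(g(x)))' = f'(g(x)) * g'(x)
First, find g(3):
g(3) = 2 * 3 + 2 = 8
Next, f'(u) = 4u^3
And g'(x) = 2
So f'(g(3)) * g'(3)
= 4 * 8^3 * 2
= 4 * 512 * 2
= 4096

4096


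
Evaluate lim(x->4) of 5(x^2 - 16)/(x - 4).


Direct substitution gives 0/0, so we factor the numerator.
Factor: 5(x^2 - 16) = 5 * (x - 4)(x + 4)
Cancel the common factor (x - 4):
5(x^2 - 16)/(x - 4) = 5 * (x + 4)
Now substitute x = 4:
= 5 * (4 + 4) = 40

40


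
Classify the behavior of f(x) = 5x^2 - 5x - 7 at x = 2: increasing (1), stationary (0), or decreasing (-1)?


Compute f'(x) to determine behavior:
f'(x) = 10x - 5
f'(2) = 10 * 2 - 5
= 20 - 5
= 15
Since f'(2) > 0, the function is increasing (1)

1


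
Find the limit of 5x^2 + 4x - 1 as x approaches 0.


Since polynomials are continuous, we use direct substitution.
lim(x->0) of 5x^2 + 4x - 1
= 5 * 0^2 + 4 * 0 - 1
= 0 + 0 - 1
= -1

-1


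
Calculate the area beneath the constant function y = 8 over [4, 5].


The area under a constant function y = 8 is a rectangle.
Width = 5 - 4 = 1
Height = 8
Area = width * height
= 1 * 8
= 8

8


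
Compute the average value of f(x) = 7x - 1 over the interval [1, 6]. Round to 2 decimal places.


Average value = 1/(b-a) * integral from a to b of f(x) dx
First compute the integral of 7x - 1:
F(x) = (7/2)x^2 - x
F(6) = 7/2 * 36 - 1 * 6 = 120
F(1) = 7/2 * 1 - 1 * 1 = 5/2
Integral = 120 - 5/2 = 235/2
Average = (235/2) / (6 - 1) = (235/2) / 5
= 47/2 = 23.50

23.50


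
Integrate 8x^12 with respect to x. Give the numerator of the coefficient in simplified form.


Apply the power rule for integration:
integral of ax^n dx = a/(n+1) * x^(n+1) + C
integral of 8x^12 dx
= 8/13 * x^13 + C
The coefficient in lowest terms is 8/13, and its numerator is 8

8


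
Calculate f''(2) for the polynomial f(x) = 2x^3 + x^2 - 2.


First derivative:
f'(x) = 6x^2 + 2x
Second derivative:
f''(x) = 12x + 2
Substitute x = 2:
f''(2) = 12 * 2 + 2
= 24 + 2
= 26

26


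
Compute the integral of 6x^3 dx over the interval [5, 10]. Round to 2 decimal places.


Find the antiderivative of 6x^3:
F(x) = 6/4 * x^4
Apply the Fundamental Theorem of Calculus:
F(10) - F(5)
= 6/4 * 10^4 - 6/4 * 5^4
= 6/4 * (10000 - 625)
= 6/4 * 9375
= 28125/2 = 14062.50

14062.50


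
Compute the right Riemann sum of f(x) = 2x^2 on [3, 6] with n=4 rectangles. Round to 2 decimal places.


Right Riemann sum uses right endpoints of each subinterval.
Interval: [3, 6], n = 4
dx = (6 - 3) / 4 = 3/4
Right endpoints: [15/4, 9/2, 21/4, 6]
f values: [225/8, 81/2, 441/8, 72]
Sum = dx * (sum of f values)
= 3/4 * 783/4
= 2349/16 ≈ 146.81

146.81


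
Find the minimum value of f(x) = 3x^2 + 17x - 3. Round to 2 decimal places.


For a quadratic f(x) = ax^2 + bx + c with a > 0, the minimum is at the vertex.
Vertex x-coordinate: x = -b/(2a)
x = -(17) / (2 * 3)
x = -17/6
Substitute back to find the minimum value:
f(-17/6) = 3 * (-17/6)^2 + 17 * (-17/6) - 3
= 289/12 - 289/6 - 3
= -325/12 ≈ -27.08

-27.08


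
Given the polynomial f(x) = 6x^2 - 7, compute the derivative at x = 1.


Differentiate term by term using power and sum rules:
f(x) = 6x^2 - 7
f'(x) = 12x
Substitute x = 1:
f'(1) = 12 * 1 + 0
= 12 + 0
= 12

12


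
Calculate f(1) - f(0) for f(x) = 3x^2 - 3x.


Net change = f(b) - f(a)
f(x) = 3x^2 - 3x
Compute f(1):
f(1) = 3 * 1^2 - 3 * 1 + 0
= 3 - 3 + 0
= 0
Compute f(0):
f(0) = 3 * 0^2 - 3 * 0 + 0
= 0 + 0 + 0
= 0
Net change = 0 - 0 = 0

0


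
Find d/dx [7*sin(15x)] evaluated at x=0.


Apply the chain rule to differentiate 7*sin(15x):
d/dx [7*sin(15x)]
= 7 * cos(15x) * d/dx(15x)
= 7 * 15 * cos(15x)
= 105 * cos(15x)
Evaluate at x = 0:
= 105 * cos(0)
= 105 * 1
= 105

105


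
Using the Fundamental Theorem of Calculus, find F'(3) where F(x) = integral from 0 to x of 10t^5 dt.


By the Fundamental Theorem of Calculus (Part 1):
If F(x) = integral from 0 to x of f(t) dt, then F'(x) = f(x)
Here f(t) = 10t^5
So F'(x) = 10x^5
Evaluate at x = 3:
F'(3) = 10 * 3^5
= 10 * 243
= 2430

2430


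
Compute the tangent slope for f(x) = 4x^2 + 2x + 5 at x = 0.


The slope of the tangent line equals f'(x) at the point.
f(x) = 4x^2 + 2x + 5
f'(x) = 8x + 2
At x = 0:
f'(0) = 8 * 0 + 2
= 0 + 2
= 2

2


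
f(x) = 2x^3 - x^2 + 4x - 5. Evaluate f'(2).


Differentiate f(x) = 2x^3 - x^2 + 4x - 5 term by term:
f'(x) = 6x^2 - 2x + 4
Substitute x = 2:
f'(2) = 6 * 2^2 - 2 * 2 + 4
= 24 - 4 + 4
= 24

24


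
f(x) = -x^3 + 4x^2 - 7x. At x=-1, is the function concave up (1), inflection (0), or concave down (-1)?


Concavity is determined by the sign of f''(x).
f(x) = -x^3 + 4x^2 - 7x
f'(x) = -3x^2 + 8x - 7
f''(x) = -6x + 8
f''(-1) = -6 * (-1) + 8
= 6 + 8
= 14
Since f''(-1) > 0, the function is concave up (1)

1


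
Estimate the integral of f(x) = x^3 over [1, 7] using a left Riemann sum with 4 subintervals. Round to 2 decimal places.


Left Riemann sum uses left endpoints of each subinterval.
Interval: [1, 7], n = 4
dx = (7 - 1) / 4 = 3/2
Left endpoints: [1, 5/2, 4, 11/2]
f values: [1, 125/8, 64, 1331/8]
Sum = dx * (sum of f values)
= 3/2 * 247
= 741/2 = 370.50

370.50


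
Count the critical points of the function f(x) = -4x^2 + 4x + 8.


Find where f'(x) = 0:
f'(x) = -8x + 4
Set f'(x) = 0:
-8x + 4 = 0
x = -4 / (-8) = 1/2
This is a linear equation in x, so there is exactly one solution.
Number of critical points: 1

1
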